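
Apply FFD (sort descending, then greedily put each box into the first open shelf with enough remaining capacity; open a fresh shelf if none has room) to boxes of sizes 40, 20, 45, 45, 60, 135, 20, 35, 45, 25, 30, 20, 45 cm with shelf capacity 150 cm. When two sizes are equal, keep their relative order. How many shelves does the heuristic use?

4

Sorted descending: 135, 60, 45, 45, 45, 45, 40, 35, 30, 25, 20, 20, 20.
  135 → shelf 1 (new)  [load 135/150]
  60 → shelf 2 (new)  [load 60/150]
  45 → shelf 2  [load 105/150]
  45 → shelf 2  [load 150/150]
  45 → shelf 3 (new)  [load 45/150]
  45 → shelf 3  [load 90/150]
  40 → shelf 3  [load 130/150]
  35 → shelf 4 (new)  [load 35/150]
  30 → shelf 4  [load 65/150]
  25 → shelf 4  [load 90/150]
  20 → shelf 3  [load 150/150]
  20 → shelf 4  [load 110/150]
  20 → shelf 4  [load 130/150]
4 shelves opened.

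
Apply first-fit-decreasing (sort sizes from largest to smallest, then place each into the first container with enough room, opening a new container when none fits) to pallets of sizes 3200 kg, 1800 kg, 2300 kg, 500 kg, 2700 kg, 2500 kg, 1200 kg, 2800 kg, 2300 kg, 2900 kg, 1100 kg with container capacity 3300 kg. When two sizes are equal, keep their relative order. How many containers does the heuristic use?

9

Sorted descending: 3200, 2900, 2800, 2700, 2500, 2300, 2300, 1800, 1200, 1100, 500.
  3200 → container 1 (new)  [load 3200/3300]
  2900 → container 2 (new)  [load 2900/3300]
  2800 → container 3 (new)  [load 2800/3300]
  2700 → container 4 (new)  [load 2700/3300]
  2500 → container 5 (new)  [load 2500/3300]
  2300 → container 6 (new)  [load 2300/3300]
  2300 → container 7 (new)  [load 2300/3300]
  1800 → container 8 (new)  [load 1800/3300]
  1200 → container 8  [load 3000/3300]
  1100 → container 9 (new)  [load 1100/3300]
  500 → container 3  [load 3300/3300]
9 containers opened.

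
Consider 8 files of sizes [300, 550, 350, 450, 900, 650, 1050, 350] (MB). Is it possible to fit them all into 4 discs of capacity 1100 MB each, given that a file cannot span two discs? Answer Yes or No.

Total = 4600 MB; ⌈4600/1100⌉ = 5.
At least 5 discs are required, but only 4 are allowed.

No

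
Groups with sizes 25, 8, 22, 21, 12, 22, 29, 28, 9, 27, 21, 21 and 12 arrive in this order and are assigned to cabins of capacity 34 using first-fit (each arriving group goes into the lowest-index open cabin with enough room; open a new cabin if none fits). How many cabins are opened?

  25 → cabin 1 (new)  [load 25/34]
  8 → cabin 1  [load 33/34]
  22 → cabin 2 (new)  [load 22/34]
  21 → cabin 3 (new)  [load 21/34]
  12 → cabin 2  [load 34/34]
  22 → cabin 4 (new)  [load 22/34]
  29 → cabin 5 (new)  [load 29/34]
  28 → cabin 6 (new)  [load 28/34]
  9 → cabin 3  [load 30/34]
  27 → cabin 7 (new)  [load 27/34]
  21 → cabin 8 (new)  [load 21/34]
  21 → cabin 9 (new)  [load 21/34]
  12 → cabin 4  [load 34/34]
9 cabins opened.

9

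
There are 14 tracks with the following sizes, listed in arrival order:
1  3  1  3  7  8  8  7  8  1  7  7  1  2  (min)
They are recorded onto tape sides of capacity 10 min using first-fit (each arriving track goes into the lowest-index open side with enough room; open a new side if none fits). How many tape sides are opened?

  1 → side 1 (new)  [load 1/10]
  3 → side 1  [load 4/10]
  1 → side 1  [load 5/10]
  3 → side 1  [load 8/10]
  7 → side 2 (new)  [load 7/10]
  8 → side 3 (new)  [load 8/10]
  8 → side 4 (new)  [load 8/10]
  7 → side 5 (new)  [load 7/10]
  8 → side 6 (new)  [load 8/10]
  1 → side 1  [load 9/10]
  7 → side 7 (new)  [load 7/10]
  7 → side 8 (new)  [load 7/10]
  1 → side 1  [load 10/10]
  2 → side 2  [load 9/10]
8 tape sides opened.

8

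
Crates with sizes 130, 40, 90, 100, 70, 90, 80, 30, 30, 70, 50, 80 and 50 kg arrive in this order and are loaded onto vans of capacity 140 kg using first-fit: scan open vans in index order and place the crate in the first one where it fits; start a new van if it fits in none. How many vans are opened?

  130 → van 1 (new)  [load 130/140]
  40 → van 2 (new)  [load 40/140]
  90 → van 2  [load 130/140]
  100 → van 3 (new)  [load 100/140]
  70 → van 4 (new)  [load 70/140]
  90 → van 5 (new)  [load 90/140]
  80 → van 6 (new)  [load 80/140]
  30 → van 3  [load 130/140]
  30 → van 4  [load 100/140]
  70 → van 7 (new)  [load 70/140]
  50 → van 5  [load 140/140]
  80 → van 8 (new)  [load 80/140]
  50 → van 6  [load 130/140]
8 vans opened.

8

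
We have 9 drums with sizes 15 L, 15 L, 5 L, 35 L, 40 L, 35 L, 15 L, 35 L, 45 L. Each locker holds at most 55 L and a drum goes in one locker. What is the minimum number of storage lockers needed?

Total = 45 + 40 + 35 + 35 + 35 + 15 + 15 + 15 + 5 = 240 L.
Lower bound: ⌈240/55⌉ = 5 storage lockers.
A packing using 5 storage lockers:
  locker 1: 45 + 5 = 50
  locker 2: 40 + 15 = 55
  locker 3: 35 + 15 = 50
  locker 4: 35 + 15 = 50
  locker 5: 35 = 35
This matches the lower bound, so 5 is optimal.

5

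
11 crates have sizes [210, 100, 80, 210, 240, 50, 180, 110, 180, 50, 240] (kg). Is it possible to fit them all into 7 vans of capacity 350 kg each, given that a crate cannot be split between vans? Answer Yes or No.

A valid assignment using 6 vans:
  van 1: 240 + 110 = 350
  van 2: 240 + 100 = 340
  van 3: 210 + 80 + 50 = 340
  van 4: 210 + 50 = 260
  van 5: 180 = 180
  van 6: 180 = 180
That uses only 6 ≤ 7, so 7 vans are enough.

Yes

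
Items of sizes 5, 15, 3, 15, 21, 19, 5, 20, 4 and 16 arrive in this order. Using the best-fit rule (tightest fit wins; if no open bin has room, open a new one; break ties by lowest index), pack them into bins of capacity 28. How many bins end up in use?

6

  5 → bin 1 (new)  [load 5/28]
  15 → bin 1  [load 20/28]
  3 → bin 1  [load 23/28]
  15 → bin 2 (new)  [load 15/28]
  21 → bin 3 (new)  [load 21/28]
  19 → bin 4 (new)  [load 19/28]
  5 → bin 1  [load 28/28]
  20 → bin 5 (new)  [load 20/28]
  4 → bin 3  [load 25/28]
  16 → bin 6 (new)  [load 16/28]
6 bins opened.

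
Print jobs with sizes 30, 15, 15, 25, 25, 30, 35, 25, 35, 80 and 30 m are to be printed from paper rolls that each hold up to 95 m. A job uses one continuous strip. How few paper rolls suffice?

4

Total = 80 + 35 + 35 + 30 + 30 + 30 + 25 + 25 + 25 + 15 + 15 = 345 m.
Lower bound: ⌈345/95⌉ = 4 paper rolls.
A packing using 4 paper rolls:
  roll 1: 80 + 15 = 95
  roll 2: 35 + 35 + 25 = 95
  roll 3: 30 + 30 + 30 = 90
  roll 4: 25 + 25 + 15 = 65
This matches the lower bound, so 4 is optimal.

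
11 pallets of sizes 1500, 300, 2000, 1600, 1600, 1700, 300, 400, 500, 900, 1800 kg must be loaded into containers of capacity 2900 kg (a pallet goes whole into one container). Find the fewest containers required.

6

Total = 2000 + 1800 + 1700 + 1600 + 1600 + 1500 + 900 + 500 + 400 + 300 + 300 = 12600 kg.
Lower bound: ⌈12600/2900⌉ = 5 containers.
Also, 6 pallets each exceed 1450 kg, and no two of those can share a container, so at least 6 containers are needed.
A packing using 6 containers:
  container 1: 2000 + 900 = 2900
  container 2: 1800 + 500 + 400 = 2700
  container 3: 1700 + 300 + 300 = 2300
  container 4: 1600 = 1600
  container 5: 1600 = 1600
  container 6: 1500 = 1500
This matches the lower bound, so 6 is optimal.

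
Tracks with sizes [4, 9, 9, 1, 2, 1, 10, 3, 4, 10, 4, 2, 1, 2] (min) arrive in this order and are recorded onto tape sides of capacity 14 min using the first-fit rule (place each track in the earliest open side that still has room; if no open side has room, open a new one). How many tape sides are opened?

5

  4 → side 1 (new)  [load 4/14]
  9 → side 1  [load 13/14]
  9 → side 2 (new)  [load 9/14]
  1 → side 1  [load 14/14]
  2 → side 2  [load 11/14]
  1 → side 2  [load 12/14]
  10 → side 3 (new)  [load 10/14]
  3 → side 3  [load 13/14]
  4 → side 4 (new)  [load 4/14]
  10 → side 4  [load 14/14]
  4 → side 5 (new)  [load 4/14]
  2 → side 2  [load 14/14]
  1 → side 3  [load 14/14]
  2 → side 5  [load 6/14]
5 tape sides opened.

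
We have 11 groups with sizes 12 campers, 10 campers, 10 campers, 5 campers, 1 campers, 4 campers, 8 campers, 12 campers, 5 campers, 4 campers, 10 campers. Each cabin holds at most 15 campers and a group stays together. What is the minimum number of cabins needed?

6

Total = 12 + 12 + 10 + 10 + 10 + 8 + 5 + 5 + 4 + 4 + 1 = 81 campers.
Lower bound: ⌈81/15⌉ = 6 cabins.
A packing using 6 cabins:
  cabin 1: 12 + 1 = 13
  cabin 2: 12 = 12
  cabin 3: 10 + 5 = 15
  cabin 4: 10 + 5 = 15
  cabin 5: 10 + 4 = 14
  cabin 6: 8 + 4 = 12
This matches the lower bound, so 6 is optimal.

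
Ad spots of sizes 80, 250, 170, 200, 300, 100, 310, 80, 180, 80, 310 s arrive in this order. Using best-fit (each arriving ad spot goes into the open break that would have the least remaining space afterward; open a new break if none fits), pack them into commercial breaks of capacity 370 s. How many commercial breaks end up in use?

  80 → break 1 (new)  [load 80/370]
  250 → break 1  [load 330/370]
  170 → break 2 (new)  [load 170/370]
  200 → break 2  [load 370/370]
  300 → break 3 (new)  [load 300/370]
  100 → break 4 (new)  [load 100/370]
  310 → break 5 (new)  [load 310/370]
  80 → break 4  [load 180/370]
  180 → break 4  [load 360/370]
  80 → break 6 (new)  [load 80/370]
  310 → break 7 (new)  [load 310/370]
7 commercial breaks opened.

7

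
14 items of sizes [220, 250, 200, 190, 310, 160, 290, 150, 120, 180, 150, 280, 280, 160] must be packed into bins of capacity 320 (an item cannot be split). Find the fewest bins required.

Total = 310 + 290 + 280 + 280 + 250 + 220 + 200 + 190 + 180 + 160 + 160 + 150 + 150 + 120 = 2940.
Lower bound: ⌈2940/320⌉ = 10 bins.
A packing using 11 bins:
  bin 1: 310 = 310
  bin 2: 290 = 290
  bin 3: 280 = 280
  bin 4: 280 = 280
  bin 5: 250 = 250
  bin 6: 220 = 220
  bin 7: 200 + 120 = 320
  bin 8: 190 = 190
  bin 9: 180 = 180
  bin 10: 160 + 160 = 320
  bin 11: 150 + 150 = 300
No arrangement into 10 bins stays within capacity, so 11 is optimal.

11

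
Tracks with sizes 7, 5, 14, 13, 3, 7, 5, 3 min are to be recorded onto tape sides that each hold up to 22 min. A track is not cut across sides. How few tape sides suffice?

Total = 14 + 13 + 7 + 7 + 5 + 5 + 3 + 3 = 57 min.
Lower bound: ⌈57/22⌉ = 3 tape sides.
A packing using 3 tape sides:
  side 1: 14 + 7 = 21
  side 2: 13 + 7 = 20
  side 3: 5 + 5 + 3 + 3 = 16
This matches the lower bound, so 3 is optimal.

3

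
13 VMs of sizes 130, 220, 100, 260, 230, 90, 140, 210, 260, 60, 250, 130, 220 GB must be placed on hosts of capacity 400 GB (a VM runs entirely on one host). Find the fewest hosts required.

7

Total = 260 + 260 + 250 + 230 + 220 + 220 + 210 + 140 + 130 + 130 + 100 + 90 + 60 = 2300 GB.
Lower bound: ⌈2300/400⌉ = 6 hosts.
Also, 7 VMs each exceed 200 GB, and no two of those can share a host, so at least 7 hosts are needed.
A packing using 7 hosts:
  host 1: 260 + 140 = 400
  host 2: 260 + 130 = 390
  host 3: 250 + 130 = 380
  host 4: 230 + 100 + 60 = 390
  host 5: 220 + 90 = 310
  host 6: 220 = 220
  host 7: 210 = 210
This matches the lower bound, so 7 is optimal.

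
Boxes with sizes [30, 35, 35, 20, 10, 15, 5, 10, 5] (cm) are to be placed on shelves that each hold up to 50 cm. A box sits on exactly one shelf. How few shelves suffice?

Total = 35 + 35 + 30 + 20 + 15 + 10 + 10 + 5 + 5 = 165 cm.
Lower bound: ⌈165/50⌉ = 4 shelves.
A packing using 4 shelves:
  shelf 1: 35 + 15 = 50
  shelf 2: 35 + 10 + 5 = 50
  shelf 3: 30 + 20 = 50
  shelf 4: 10 + 5 = 15
This matches the lower bound, so 4 is optimal.

4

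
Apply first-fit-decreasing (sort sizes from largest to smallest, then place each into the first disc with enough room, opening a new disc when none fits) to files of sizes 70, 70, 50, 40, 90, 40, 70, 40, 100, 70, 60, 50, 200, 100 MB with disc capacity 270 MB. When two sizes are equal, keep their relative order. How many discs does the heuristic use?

4

Sorted descending: 200, 100, 100, 90, 70, 70, 70, 70, 60, 50, 50, 40, 40, 40.
  200 → disc 1 (new)  [load 200/270]
  100 → disc 2 (new)  [load 100/270]
  100 → disc 2  [load 200/270]
  90 → disc 3 (new)  [load 90/270]
  70 → disc 1  [load 270/270]
  70 → disc 2  [load 270/270]
  70 → disc 3  [load 160/270]
  70 → disc 3  [load 230/270]
  60 → disc 4 (new)  [load 60/270]
  50 → disc 4  [load 110/270]
  50 → disc 4  [load 160/270]
  40 → disc 3  [load 270/270]
  40 → disc 4  [load 200/270]
  40 → disc 4  [load 240/270]
4 discs opened.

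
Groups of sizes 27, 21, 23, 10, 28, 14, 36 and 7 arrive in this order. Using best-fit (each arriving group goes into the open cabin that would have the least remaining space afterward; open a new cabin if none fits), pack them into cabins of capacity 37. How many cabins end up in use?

  27 → cabin 1 (new)  [load 27/37]
  21 → cabin 2 (new)  [load 21/37]
  23 → cabin 3 (new)  [load 23/37]
  10 → cabin 1  [load 37/37]
  28 → cabin 4 (new)  [load 28/37]
  14 → cabin 3  [load 37/37]
  36 → cabin 5 (new)  [load 36/37]
  7 → cabin 4  [load 35/37]
5 cabins opened.

5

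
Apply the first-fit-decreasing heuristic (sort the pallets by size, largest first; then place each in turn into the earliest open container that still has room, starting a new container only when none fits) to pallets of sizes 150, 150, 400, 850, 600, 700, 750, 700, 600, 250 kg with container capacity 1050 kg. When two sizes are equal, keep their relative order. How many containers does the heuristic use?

6

Sorted descending: 850, 750, 700, 700, 600, 600, 400, 250, 150, 150.
  850 → container 1 (new)  [load 850/1050]
  750 → container 2 (new)  [load 750/1050]
  700 → container 3 (new)  [load 700/1050]
  700 → container 4 (new)  [load 700/1050]
  600 → container 5 (new)  [load 600/1050]
  600 → container 6 (new)  [load 600/1050]
  400 → container 5  [load 1000/1050]
  250 → container 2  [load 1000/1050]
  150 → container 1  [load 1000/1050]
  150 → container 3  [load 850/1050]
6 containers opened.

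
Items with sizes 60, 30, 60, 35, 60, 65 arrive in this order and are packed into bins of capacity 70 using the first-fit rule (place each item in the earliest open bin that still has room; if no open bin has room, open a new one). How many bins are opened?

  60 → bin 1 (new)  [load 60/70]
  30 → bin 2 (new)  [load 30/70]
  60 → bin 3 (new)  [load 60/70]
  35 → bin 2  [load 65/70]
  60 → bin 4 (new)  [load 60/70]
  65 → bin 5 (new)  [load 65/70]
5 bins opened.

5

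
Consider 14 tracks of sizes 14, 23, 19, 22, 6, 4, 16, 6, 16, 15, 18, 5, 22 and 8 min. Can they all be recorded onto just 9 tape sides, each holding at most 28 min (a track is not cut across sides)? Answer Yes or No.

Yes

A valid assignment using 9 tape sides:
  side 1: 23 + 5 = 28
  side 2: 22 + 6 = 28
  side 3: 22 + 6 = 28
  side 4: 19 + 8 = 27
  side 5: 18 + 4 = 22
  side 6: 16 = 16
  side 7: 16 = 16
  side 8: 15 = 15
  side 9: 14 = 14
Every load is within 28 min, so 9 tape sides suffice.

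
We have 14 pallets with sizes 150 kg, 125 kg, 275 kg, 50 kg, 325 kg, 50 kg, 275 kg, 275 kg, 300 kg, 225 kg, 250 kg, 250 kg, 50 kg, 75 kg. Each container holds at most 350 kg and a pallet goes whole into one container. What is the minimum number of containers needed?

Total = 325 + 300 + 275 + 275 + 275 + 250 + 250 + 225 + 150 + 125 + 75 + 50 + 50 + 50 = 2675 kg.
Lower bound: ⌈2675/350⌉ = 8 containers.
A packing using 9 containers:
  container 1: 325 = 325
  container 2: 300 + 50 = 350
  container 3: 275 + 75 = 350
  container 4: 275 + 50 = 325
  container 5: 275 + 50 = 325
  container 6: 250 = 250
  container 7: 250 = 250
  container 8: 225 + 125 = 350
  container 9: 150 = 150
No arrangement into 8 containers stays within capacity, so 9 is optimal.

9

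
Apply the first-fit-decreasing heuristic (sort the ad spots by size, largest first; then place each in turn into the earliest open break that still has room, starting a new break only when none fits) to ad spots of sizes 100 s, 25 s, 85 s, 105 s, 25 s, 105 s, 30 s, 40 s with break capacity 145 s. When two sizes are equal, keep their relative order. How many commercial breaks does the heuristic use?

Sorted descending: 105, 105, 100, 85, 40, 30, 25, 25.
  105 → break 1 (new)  [load 105/145]
  105 → break 2 (new)  [load 105/145]
  100 → break 3 (new)  [load 100/145]
  85 → break 4 (new)  [load 85/145]
  40 → break 1  [load 145/145]
  30 → break 2  [load 135/145]
  25 → break 3  [load 125/145]
  25 → break 4  [load 110/145]
4 commercial breaks opened.

4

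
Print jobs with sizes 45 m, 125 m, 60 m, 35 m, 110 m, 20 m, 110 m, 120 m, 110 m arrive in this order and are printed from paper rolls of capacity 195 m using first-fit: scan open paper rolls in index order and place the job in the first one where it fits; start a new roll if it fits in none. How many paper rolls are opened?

  45 → roll 1 (new)  [load 45/195]
  125 → roll 1  [load 170/195]
  60 → roll 2 (new)  [load 60/195]
  35 → roll 2  [load 95/195]
  110 → roll 3 (new)  [load 110/195]
  20 → roll 1  [load 190/195]
  110 → roll 4 (new)  [load 110/195]
  120 → roll 5 (new)  [load 120/195]
  110 → roll 6 (new)  [load 110/195]
6 paper rolls opened.

6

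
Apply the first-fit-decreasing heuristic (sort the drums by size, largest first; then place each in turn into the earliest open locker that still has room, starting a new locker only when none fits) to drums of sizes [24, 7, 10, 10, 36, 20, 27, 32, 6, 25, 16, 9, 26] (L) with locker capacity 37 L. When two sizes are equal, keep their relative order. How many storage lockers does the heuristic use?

Sorted descending: 36, 32, 27, 26, 25, 24, 20, 16, 10, 10, 9, 7, 6.
  36 → locker 1 (new)  [load 36/37]
  32 → locker 2 (new)  [load 32/37]
  27 → locker 3 (new)  [load 27/37]
  26 → locker 4 (new)  [load 26/37]
  25 → locker 5 (new)  [load 25/37]
  24 → locker 6 (new)  [load 24/37]
  20 → locker 7 (new)  [load 20/37]
  16 → locker 7  [load 36/37]
  10 → locker 3  [load 37/37]
  10 → locker 4  [load 36/37]
  9 → locker 5  [load 34/37]
  7 → locker 6  [load 31/37]
  6 → locker 6  [load 37/37]
7 storage lockers opened.

7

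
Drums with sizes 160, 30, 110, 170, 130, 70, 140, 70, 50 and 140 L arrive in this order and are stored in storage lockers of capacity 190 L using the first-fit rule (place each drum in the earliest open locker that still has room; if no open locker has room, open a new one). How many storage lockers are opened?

7

  160 → locker 1 (new)  [load 160/190]
  30 → locker 1  [load 190/190]
  110 → locker 2 (new)  [load 110/190]
  170 → locker 3 (new)  [load 170/190]
  130 → locker 4 (new)  [load 130/190]
  70 → locker 2  [load 180/190]
  140 → locker 5 (new)  [load 140/190]
  70 → locker 6 (new)  [load 70/190]
  50 → locker 4  [load 180/190]
  140 → locker 7 (new)  [load 140/190]
7 storage lockers opened.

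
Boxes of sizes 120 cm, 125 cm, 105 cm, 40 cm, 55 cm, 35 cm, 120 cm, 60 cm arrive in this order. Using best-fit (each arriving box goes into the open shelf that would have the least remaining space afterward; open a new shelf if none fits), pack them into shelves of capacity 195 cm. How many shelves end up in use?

  120 → shelf 1 (new)  [load 120/195]
  125 → shelf 2 (new)  [load 125/195]
  105 → shelf 3 (new)  [load 105/195]
  40 → shelf 2  [load 165/195]
  55 → shelf 1  [load 175/195]
  35 → shelf 3  [load 140/195]
  120 → shelf 4 (new)  [load 120/195]
  60 → shelf 4  [load 180/195]
4 shelves opened.

4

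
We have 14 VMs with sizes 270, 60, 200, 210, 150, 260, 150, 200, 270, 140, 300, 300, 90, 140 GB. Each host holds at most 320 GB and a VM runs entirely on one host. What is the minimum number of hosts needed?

10

Total = 300 + 300 + 270 + 270 + 260 + 210 + 200 + 200 + 150 + 150 + 140 + 140 + 90 + 60 = 2740 GB.
Lower bound: ⌈2740/320⌉ = 9 hosts.
A packing using 10 hosts:
  host 1: 300 = 300
  host 2: 300 = 300
  host 3: 270 = 270
  host 4: 270 = 270
  host 5: 260 + 60 = 320
  host 6: 210 + 90 = 300
  host 7: 200 = 200
  host 8: 200 = 200
  host 9: 150 + 150 = 300
  host 10: 140 + 140 = 280
No arrangement into 9 hosts stays within capacity, so 10 is optimal.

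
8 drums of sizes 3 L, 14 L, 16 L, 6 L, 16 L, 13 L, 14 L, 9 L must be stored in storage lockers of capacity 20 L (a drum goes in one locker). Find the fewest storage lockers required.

Total = 16 + 16 + 14 + 14 + 13 + 9 + 6 + 3 = 91 L.
Lower bound: ⌈91/20⌉ = 5 storage lockers.
A packing using 6 storage lockers:
  locker 1: 16 + 3 = 19
  locker 2: 16 = 16
  locker 3: 14 + 6 = 20
  locker 4: 14 = 14
  locker 5: 13 = 13
  locker 6: 9 = 9
No arrangement into 5 storage lockers stays within capacity, so 6 is optimal.

6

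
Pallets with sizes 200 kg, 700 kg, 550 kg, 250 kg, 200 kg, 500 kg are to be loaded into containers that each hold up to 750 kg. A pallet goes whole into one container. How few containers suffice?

4

Total = 700 + 550 + 500 + 250 + 200 + 200 = 2400 kg.
Lower bound: ⌈2400/750⌉ = 4 containers.
A packing using 4 containers:
  container 1: 700 = 700
  container 2: 550 + 200 = 750
  container 3: 500 + 250 = 750
  container 4: 200 = 200
This matches the lower bound, so 4 is optimal.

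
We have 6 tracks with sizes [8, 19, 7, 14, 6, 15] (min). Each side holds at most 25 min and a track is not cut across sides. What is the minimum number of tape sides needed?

3

Total = 19 + 15 + 14 + 8 + 7 + 6 = 69 min.
Lower bound: ⌈69/25⌉ = 3 tape sides.
A packing using 3 tape sides:
  side 1: 19 + 6 = 25
  side 2: 15 + 8 = 23
  side 3: 14 + 7 = 21
This matches the lower bound, so 3 is optimal.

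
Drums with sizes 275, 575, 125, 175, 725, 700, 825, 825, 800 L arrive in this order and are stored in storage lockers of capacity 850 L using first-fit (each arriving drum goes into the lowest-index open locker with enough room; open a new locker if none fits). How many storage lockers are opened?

  275 → locker 1 (new)  [load 275/850]
  575 → locker 1  [load 850/850]
  125 → locker 2 (new)  [load 125/850]
  175 → locker 2  [load 300/850]
  725 → locker 3 (new)  [load 725/850]
  700 → locker 4 (new)  [load 700/850]
  825 → locker 5 (new)  [load 825/850]
  825 → locker 6 (new)  [load 825/850]
  800 → locker 7 (new)  [load 800/850]
7 storage lockers opened.

7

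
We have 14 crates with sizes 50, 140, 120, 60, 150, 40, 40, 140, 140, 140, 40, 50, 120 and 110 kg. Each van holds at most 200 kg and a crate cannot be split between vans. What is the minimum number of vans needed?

Total = 150 + 140 + 140 + 140 + 140 + 120 + 120 + 110 + 60 + 50 + 50 + 40 + 40 + 40 = 1340 kg.
Lower bound: ⌈1340/200⌉ = 7 vans.
Also, 8 crates each exceed 100 kg, and no two of those can share a van, so at least 8 vans are needed.
A packing using 8 vans:
  van 1: 150 + 50 = 200
  van 2: 140 + 60 = 200
  van 3: 140 + 50 = 190
  van 4: 140 + 40 = 180
  van 5: 140 + 40 = 180
  van 6: 120 + 40 = 160
  van 7: 120 = 120
  van 8: 110 = 110
This matches the lower bound, so 8 is optimal.

8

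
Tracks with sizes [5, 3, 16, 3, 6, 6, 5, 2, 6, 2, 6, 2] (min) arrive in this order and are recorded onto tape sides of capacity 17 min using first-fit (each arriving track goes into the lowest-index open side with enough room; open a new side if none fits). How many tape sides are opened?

  5 → side 1 (new)  [load 5/17]
  3 → side 1  [load 8/17]
  16 → side 2 (new)  [load 16/17]
  3 → side 1  [load 11/17]
  6 → side 1  [load 17/17]
  6 → side 3 (new)  [load 6/17]
  5 → side 3  [load 11/17]
  2 → side 3  [load 13/17]
  6 → side 4 (new)  [load 6/17]
  2 → side 3  [load 15/17]
  6 → side 4  [load 12/17]
  2 → side 3  [load 17/17]
4 tape sides opened.

4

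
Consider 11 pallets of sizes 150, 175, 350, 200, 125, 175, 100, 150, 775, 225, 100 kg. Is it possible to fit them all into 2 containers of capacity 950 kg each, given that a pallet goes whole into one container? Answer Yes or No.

Total = 2525 kg; ⌈2525/950⌉ = 3.
At least 3 containers are required, but only 2 are allowed.

No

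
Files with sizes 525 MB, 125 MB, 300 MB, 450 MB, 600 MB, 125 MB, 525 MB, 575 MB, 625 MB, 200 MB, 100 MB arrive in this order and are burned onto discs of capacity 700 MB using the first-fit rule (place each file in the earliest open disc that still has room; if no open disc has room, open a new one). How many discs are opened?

  525 → disc 1 (new)  [load 525/700]
  125 → disc 1  [load 650/700]
  300 → disc 2 (new)  [load 300/700]
  450 → disc 3 (new)  [load 450/700]
  600 → disc 4 (new)  [load 600/700]
  125 → disc 2  [load 425/700]
  525 → disc 5 (new)  [load 525/700]
  575 → disc 6 (new)  [load 575/700]
  625 → disc 7 (new)  [load 625/700]
  200 → disc 2  [load 625/700]
  100 → disc 3  [load 550/700]
7 discs opened.

7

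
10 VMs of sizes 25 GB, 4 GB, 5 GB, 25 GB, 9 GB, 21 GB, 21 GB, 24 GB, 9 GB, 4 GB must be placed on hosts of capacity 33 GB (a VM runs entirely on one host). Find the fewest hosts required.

Total = 25 + 25 + 24 + 21 + 21 + 9 + 9 + 5 + 4 + 4 = 147 GB.
Lower bound: ⌈147/33⌉ = 5 hosts.
A packing using 5 hosts:
  host 1: 25 + 5 = 30
  host 2: 25 + 4 + 4 = 33
  host 3: 24 + 9 = 33
  host 4: 21 + 9 = 30
  host 5: 21 = 21
This matches the lower bound, so 5 is optimal.

5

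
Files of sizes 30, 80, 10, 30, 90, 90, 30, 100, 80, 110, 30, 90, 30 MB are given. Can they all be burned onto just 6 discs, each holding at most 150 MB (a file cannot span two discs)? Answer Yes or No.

No

Total = 800 MB; ⌈800/150⌉ = 6.
7 files each exceed half the capacity and cannot share a disc, forcing at least 7 discs.
At least 7 discs are required, but only 6 are allowed.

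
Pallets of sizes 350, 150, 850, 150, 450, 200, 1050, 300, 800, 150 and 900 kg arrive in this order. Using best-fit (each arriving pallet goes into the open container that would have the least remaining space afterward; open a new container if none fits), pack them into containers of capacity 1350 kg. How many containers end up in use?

  350 → container 1 (new)  [load 350/1350]
  150 → container 1  [load 500/1350]
  850 → container 1  [load 1350/1350]
  150 → container 2 (new)  [load 150/1350]
  450 → container 2  [load 600/1350]
  200 → container 2  [load 800/1350]
  1050 → container 3 (new)  [load 1050/1350]
  300 → container 3  [load 1350/1350]
  800 → container 4 (new)  [load 800/1350]
  150 → container 2  [load 950/1350]
  900 → container 5 (new)  [load 900/1350]
5 containers opened.

5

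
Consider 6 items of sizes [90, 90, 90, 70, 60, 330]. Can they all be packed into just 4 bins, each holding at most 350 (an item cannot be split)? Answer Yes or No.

A valid assignment using 3 bins:
  bin 1: 330 = 330
  bin 2: 90 + 90 + 90 + 70 = 340
  bin 3: 60 = 60
That uses only 3 ≤ 4, so 4 bins are enough.

Yes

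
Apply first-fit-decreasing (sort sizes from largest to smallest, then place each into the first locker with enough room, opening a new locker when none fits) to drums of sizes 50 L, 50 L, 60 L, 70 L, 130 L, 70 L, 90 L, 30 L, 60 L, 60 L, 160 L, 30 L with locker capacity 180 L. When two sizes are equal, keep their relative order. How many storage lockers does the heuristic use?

Sorted descending: 160, 130, 90, 70, 70, 60, 60, 60, 50, 50, 30, 30.
  160 → locker 1 (new)  [load 160/180]
  130 → locker 2 (new)  [load 130/180]
  90 → locker 3 (new)  [load 90/180]
  70 → locker 3  [load 160/180]
  70 → locker 4 (new)  [load 70/180]
  60 → locker 4  [load 130/180]
  60 → locker 5 (new)  [load 60/180]
  60 → locker 5  [load 120/180]
  50 → locker 2  [load 180/180]
  50 → locker 4  [load 180/180]
  30 → locker 5  [load 150/180]
  30 → locker 5  [load 180/180]
5 storage lockers opened.

5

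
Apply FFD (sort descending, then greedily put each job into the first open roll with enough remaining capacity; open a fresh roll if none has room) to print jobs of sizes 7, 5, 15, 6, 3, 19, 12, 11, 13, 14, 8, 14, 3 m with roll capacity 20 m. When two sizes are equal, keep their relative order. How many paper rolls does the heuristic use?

7

Sorted descending: 19, 15, 14, 14, 13, 12, 11, 8, 7, 6, 5, 3, 3.
  19 → roll 1 (new)  [load 19/20]
  15 → roll 2 (new)  [load 15/20]
  14 → roll 3 (new)  [load 14/20]
  14 → roll 4 (new)  [load 14/20]
  13 → roll 5 (new)  [load 13/20]
  12 → roll 6 (new)  [load 12/20]
  11 → roll 7 (new)  [load 11/20]
  8 → roll 6  [load 20/20]
  7 → roll 5  [load 20/20]
  6 → roll 3  [load 20/20]
  5 → roll 2  [load 20/20]
  3 → roll 4  [load 17/20]
  3 → roll 4  [load 20/20]
7 paper rolls opened.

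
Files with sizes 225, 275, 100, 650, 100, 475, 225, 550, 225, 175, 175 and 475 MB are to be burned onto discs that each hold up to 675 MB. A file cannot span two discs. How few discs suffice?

Total = 650 + 550 + 475 + 475 + 275 + 225 + 225 + 225 + 175 + 175 + 100 + 100 = 3650 MB.
Lower bound: ⌈3650/675⌉ = 6 discs.
A packing using 6 discs:
  disc 1: 650 = 650
  disc 2: 550 + 100 = 650
  disc 3: 475 + 175 = 650
  disc 4: 475 + 175 = 650
  disc 5: 275 + 225 + 100 = 600
  disc 6: 225 + 225 = 450
This matches the lower bound, so 6 is optimal.

6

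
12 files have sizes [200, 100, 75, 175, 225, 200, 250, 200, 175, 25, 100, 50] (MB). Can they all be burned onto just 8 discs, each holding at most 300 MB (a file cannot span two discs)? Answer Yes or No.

A valid assignment using 7 discs:
  disc 1: 250 + 50 = 300
  disc 2: 225 + 75 = 300
  disc 3: 200 + 100 = 300
  disc 4: 200 + 100 = 300
  disc 5: 200 + 25 = 225
  disc 6: 175 = 175
  disc 7: 175 = 175
That uses only 7 ≤ 8, so 8 discs are enough.

Yes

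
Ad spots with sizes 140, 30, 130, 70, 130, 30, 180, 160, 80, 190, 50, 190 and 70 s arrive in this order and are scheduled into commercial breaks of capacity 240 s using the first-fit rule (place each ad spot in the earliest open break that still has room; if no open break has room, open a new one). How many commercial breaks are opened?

  140 → break 1 (new)  [load 140/240]
  30 → break 1  [load 170/240]
  130 → break 2 (new)  [load 130/240]
  70 → break 1  [load 240/240]
  130 → break 3 (new)  [load 130/240]
  30 → break 2  [load 160/240]
  180 → break 4 (new)  [load 180/240]
  160 → break 5 (new)  [load 160/240]
  80 → break 2  [load 240/240]
  190 → break 6 (new)  [load 190/240]
  50 → break 3  [load 180/240]
  190 → break 7 (new)  [load 190/240]
  70 → break 5  [load 230/240]
7 commercial breaks opened.

7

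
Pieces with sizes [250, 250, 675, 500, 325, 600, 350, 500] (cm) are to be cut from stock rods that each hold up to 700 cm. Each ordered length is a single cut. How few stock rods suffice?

6

Total = 675 + 600 + 500 + 500 + 350 + 325 + 250 + 250 = 3450 cm.
Lower bound: ⌈3450/700⌉ = 5 stock rods.
A packing using 6 stock rods:
  stock rod 1: 675 = 675
  stock rod 2: 600 = 600
  stock rod 3: 500 = 500
  stock rod 4: 500 = 500
  stock rod 5: 350 + 325 = 675
  stock rod 6: 250 + 250 = 500
No arrangement into 5 stock rods stays within capacity, so 6 is optimal.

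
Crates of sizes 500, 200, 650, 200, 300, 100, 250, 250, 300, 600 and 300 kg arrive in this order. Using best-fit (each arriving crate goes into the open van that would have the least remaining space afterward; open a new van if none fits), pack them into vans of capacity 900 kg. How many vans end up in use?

5

  500 → van 1 (new)  [load 500/900]
  200 → van 1  [load 700/900]
  650 → van 2 (new)  [load 650/900]
  200 → van 1  [load 900/900]
  300 → van 3 (new)  [load 300/900]
  100 → van 2  [load 750/900]
  250 → van 3  [load 550/900]
  250 → van 3  [load 800/900]
  300 → van 4 (new)  [load 300/900]
  600 → van 4  [load 900/900]
  300 → van 5 (new)  [load 300/900]
5 vans opened.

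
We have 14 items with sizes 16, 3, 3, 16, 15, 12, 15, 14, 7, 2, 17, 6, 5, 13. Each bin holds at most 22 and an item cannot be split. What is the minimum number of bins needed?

8

Total = 17 + 16 + 16 + 15 + 15 + 14 + 13 + 12 + 7 + 6 + 5 + 3 + 3 + 2 = 144.
Lower bound: ⌈144/22⌉ = 7 bins.
Also, 8 items each exceed 11, and no two of those can share a bin, so at least 8 bins are needed.
A packing using 8 bins:
  bin 1: 17 + 5 = 22
  bin 2: 16 + 6 = 22
  bin 3: 16 + 3 + 3 = 22
  bin 4: 15 + 7 = 22
  bin 5: 15 + 2 = 17
  bin 6: 14 = 14
  bin 7: 13 = 13
  bin 8: 12 = 12
This matches the lower bound, so 8 is optimal.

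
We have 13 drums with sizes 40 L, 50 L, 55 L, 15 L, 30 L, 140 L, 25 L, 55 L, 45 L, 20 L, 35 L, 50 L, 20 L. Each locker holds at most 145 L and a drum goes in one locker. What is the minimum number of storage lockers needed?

Total = 140 + 55 + 55 + 50 + 50 + 45 + 40 + 35 + 30 + 25 + 20 + 20 + 15 = 580 L.
Lower bound: ⌈580/145⌉ = 4 storage lockers.
A packing using 5 storage lockers:
  locker 1: 140 = 140
  locker 2: 55 + 55 + 35 = 145
  locker 3: 50 + 50 + 45 = 145
  locker 4: 40 + 30 + 25 + 20 + 20 = 135
  locker 5: 15 = 15
No arrangement into 4 storage lockers stays within capacity, so 5 is optimal.

5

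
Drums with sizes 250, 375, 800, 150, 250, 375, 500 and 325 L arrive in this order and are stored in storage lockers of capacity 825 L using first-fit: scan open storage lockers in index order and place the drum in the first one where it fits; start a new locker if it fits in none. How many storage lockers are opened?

  250 → locker 1 (new)  [load 250/825]
  375 → locker 1  [load 625/825]
  800 → locker 2 (new)  [load 800/825]
  150 → locker 1  [load 775/825]
  250 → locker 3 (new)  [load 250/825]
  375 → locker 3  [load 625/825]
  500 → locker 4 (new)  [load 500/825]
  325 → locker 4  [load 825/825]
4 storage lockers opened.

4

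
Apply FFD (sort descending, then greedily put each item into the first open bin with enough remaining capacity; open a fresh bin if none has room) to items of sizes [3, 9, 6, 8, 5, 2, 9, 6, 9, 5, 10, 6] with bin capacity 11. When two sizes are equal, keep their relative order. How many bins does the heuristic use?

Sorted descending: 10, 9, 9, 9, 8, 6, 6, 6, 5, 5, 3, 2.
  10 → bin 1 (new)  [load 10/11]
  9 → bin 2 (new)  [load 9/11]
  9 → bin 3 (new)  [load 9/11]
  9 → bin 4 (new)  [load 9/11]
  8 → bin 5 (new)  [load 8/11]
  6 → bin 6 (new)  [load 6/11]
  6 → bin 7 (new)  [load 6/11]
  6 → bin 8 (new)  [load 6/11]
  5 → bin 6  [load 11/11]
  5 → bin 7  [load 11/11]
  3 → bin 5  [load 11/11]
  2 → bin 2  [load 11/11]
8 bins opened.

8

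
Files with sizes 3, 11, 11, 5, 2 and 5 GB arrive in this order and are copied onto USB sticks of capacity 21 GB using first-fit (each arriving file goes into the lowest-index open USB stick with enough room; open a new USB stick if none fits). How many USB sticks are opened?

2

  3 → USB stick 1 (new)  [load 3/21]
  11 → USB stick 1  [load 14/21]
  11 → USB stick 2 (new)  [load 11/21]
  5 → USB stick 1  [load 19/21]
  2 → USB stick 1  [load 21/21]
  5 → USB stick 2  [load 16/21]
2 USB sticks opened.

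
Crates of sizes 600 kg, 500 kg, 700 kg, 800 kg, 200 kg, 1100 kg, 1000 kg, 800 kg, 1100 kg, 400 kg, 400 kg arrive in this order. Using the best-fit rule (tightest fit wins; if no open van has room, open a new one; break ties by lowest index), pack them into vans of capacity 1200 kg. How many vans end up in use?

7

  600 → van 1 (new)  [load 600/1200]
  500 → van 1  [load 1100/1200]
  700 → van 2 (new)  [load 700/1200]
  800 → van 3 (new)  [load 800/1200]
  200 → van 3  [load 1000/1200]
  1100 → van 4 (new)  [load 1100/1200]
  1000 → van 5 (new)  [load 1000/1200]
  800 → van 6 (new)  [load 800/1200]
  1100 → van 7 (new)  [load 1100/1200]
  400 → van 6  [load 1200/1200]
  400 → van 2  [load 1100/1200]
7 vans opened.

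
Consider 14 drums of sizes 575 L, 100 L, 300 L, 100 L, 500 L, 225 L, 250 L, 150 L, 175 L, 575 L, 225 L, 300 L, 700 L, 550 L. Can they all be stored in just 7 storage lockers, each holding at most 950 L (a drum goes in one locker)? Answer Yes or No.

Yes

A valid assignment using 6 storage lockers:
  locker 1: 700 + 250 = 950
  locker 2: 575 + 300 = 875
  locker 3: 575 + 300 = 875
  locker 4: 550 + 225 + 175 = 950
  locker 5: 500 + 225 + 150 = 875
  locker 6: 100 + 100 = 200
That uses only 6 ≤ 7, so 7 storage lockers are enough.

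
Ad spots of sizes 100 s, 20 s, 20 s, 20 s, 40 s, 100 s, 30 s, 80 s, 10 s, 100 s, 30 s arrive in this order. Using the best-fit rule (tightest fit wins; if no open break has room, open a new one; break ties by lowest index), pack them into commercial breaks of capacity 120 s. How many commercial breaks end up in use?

  100 → break 1 (new)  [load 100/120]
  20 → break 1  [load 120/120]
  20 → break 2 (new)  [load 20/120]
  20 → break 2  [load 40/120]
  40 → break 2  [load 80/120]
  100 → break 3 (new)  [load 100/120]
  30 → break 2  [load 110/120]
  80 → break 4 (new)  [load 80/120]
  10 → break 2  [load 120/120]
  100 → break 5 (new)  [load 100/120]
  30 → break 4  [load 110/120]
5 commercial breaks opened.

5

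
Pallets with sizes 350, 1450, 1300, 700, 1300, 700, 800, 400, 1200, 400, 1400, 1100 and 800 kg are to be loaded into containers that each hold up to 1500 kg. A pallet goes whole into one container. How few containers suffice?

Total = 1450 + 1400 + 1300 + 1300 + 1200 + 1100 + 800 + 800 + 700 + 700 + 400 + 400 + 350 = 11900 kg.
Lower bound: ⌈11900/1500⌉ = 8 containers.
A packing using 9 containers:
  container 1: 1450 = 1450
  container 2: 1400 = 1400
  container 3: 1300 = 1300
  container 4: 1300 = 1300
  container 5: 1200 = 1200
  container 6: 1100 + 400 = 1500
  container 7: 800 + 700 = 1500
  container 8: 800 + 700 = 1500
  container 9: 400 + 350 = 750
No arrangement into 8 containers stays within capacity, so 9 is optimal.

9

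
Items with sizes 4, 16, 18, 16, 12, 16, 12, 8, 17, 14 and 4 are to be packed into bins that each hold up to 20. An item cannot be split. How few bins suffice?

8

Total = 18 + 17 + 16 + 16 + 16 + 14 + 12 + 12 + 8 + 4 + 4 = 137.
Lower bound: ⌈137/20⌉ = 7 bins.
Also, 8 items each exceed 10, and no two of those can share a bin, so at least 8 bins are needed.
A packing using 8 bins:
  bin 1: 18 = 18
  bin 2: 17 = 17
  bin 3: 16 + 4 = 20
  bin 4: 16 + 4 = 20
  bin 5: 16 = 16
  bin 6: 14 = 14
  bin 7: 12 + 8 = 20
  bin 8: 12 = 12
This matches the lower bound, so 8 is optimal.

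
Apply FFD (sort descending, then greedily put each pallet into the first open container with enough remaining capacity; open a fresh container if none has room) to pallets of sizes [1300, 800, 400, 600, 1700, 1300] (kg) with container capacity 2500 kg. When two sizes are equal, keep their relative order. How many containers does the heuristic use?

Sorted descending: 1700, 1300, 1300, 800, 600, 400.
  1700 → container 1 (new)  [load 1700/2500]
  1300 → container 2 (new)  [load 1300/2500]
  1300 → container 3 (new)  [load 1300/2500]
  800 → container 1  [load 2500/2500]
  600 → container 2  [load 1900/2500]
  400 → container 2  [load 2300/2500]
3 containers opened.

3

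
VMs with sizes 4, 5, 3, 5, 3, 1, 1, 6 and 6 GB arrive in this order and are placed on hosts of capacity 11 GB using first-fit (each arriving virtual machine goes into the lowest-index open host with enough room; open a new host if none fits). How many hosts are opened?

4

  4 → host 1 (new)  [load 4/11]
  5 → host 1  [load 9/11]
  3 → host 2 (new)  [load 3/11]
  5 → host 2  [load 8/11]
  3 → host 2  [load 11/11]
  1 → host 1  [load 10/11]
  1 → host 1  [load 11/11]
  6 → host 3 (new)  [load 6/11]
  6 → host 4 (new)  [load 6/11]
4 hosts opened.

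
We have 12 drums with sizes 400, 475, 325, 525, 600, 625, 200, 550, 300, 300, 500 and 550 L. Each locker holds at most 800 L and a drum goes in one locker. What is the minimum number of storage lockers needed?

8

Total = 625 + 600 + 550 + 550 + 525 + 500 + 475 + 400 + 325 + 300 + 300 + 200 = 5350 L.
Lower bound: ⌈5350/800⌉ = 7 storage lockers.
A packing using 8 storage lockers:
  locker 1: 625 = 625
  locker 2: 600 + 200 = 800
  locker 3: 550 = 550
  locker 4: 550 = 550
  locker 5: 525 = 525
  locker 6: 500 + 300 = 800
  locker 7: 475 + 325 = 800
  locker 8: 400 + 300 = 700
No arrangement into 7 storage lockers stays within capacity, so 8 is optimal.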